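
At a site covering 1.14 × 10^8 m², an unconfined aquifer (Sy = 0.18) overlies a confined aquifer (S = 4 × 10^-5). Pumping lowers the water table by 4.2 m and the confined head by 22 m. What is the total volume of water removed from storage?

Unconfined: ΔV_u = Sy × A × Δh_u = 0.18 × 1.14 × 10^8 × 4.2 = 8.618 × 10^7 m³
Confined: ΔV_c = S × A × Δh_c = 4 × 10^-5 × 1.14 × 10^8 × 22 = 1.003 × 10^5 m³
Total ΔV = 8.618 × 10^7 + 1.003 × 10^5 = 8.628 × 10^7 m³

ΔV ≈ 8.63 × 10^7 m³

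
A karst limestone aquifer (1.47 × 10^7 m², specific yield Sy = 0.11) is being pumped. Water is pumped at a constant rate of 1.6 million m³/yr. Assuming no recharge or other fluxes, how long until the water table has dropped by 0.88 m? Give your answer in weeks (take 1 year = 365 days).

ΔV = Sy × A × Δh = 0.11 × 1.47 × 10^7 × 0.88 = 1.423 × 10^6 m³
Q = 1.6 million m³/yr = 4384 m³/d
t = ΔV / Q = 1.423 × 10^6 m³ / 4384 m³/d = 324.6 d
t = 324.6 d ≈ 46.37 weeks

t ≈ 46.4 weeks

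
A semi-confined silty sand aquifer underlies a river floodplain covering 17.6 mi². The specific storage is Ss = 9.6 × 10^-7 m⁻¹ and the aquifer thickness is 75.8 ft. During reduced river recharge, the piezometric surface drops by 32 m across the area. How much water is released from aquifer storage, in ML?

b = 75.8 ft = 23.1 m
S = Ss × b = 9.6 × 10^-7 m⁻¹ × 23.1 m = 2.218 × 10^-5
A = 17.6 mi² = 4.558 × 10^7 m²
ΔV = S × A × Δh = 2.218 × 10^-5 × 4.558 × 10^7 m² × 32 m = 32350 m³
ΔV = 32350 m³ = 32.35 ML

ΔV ≈ 32.4 ML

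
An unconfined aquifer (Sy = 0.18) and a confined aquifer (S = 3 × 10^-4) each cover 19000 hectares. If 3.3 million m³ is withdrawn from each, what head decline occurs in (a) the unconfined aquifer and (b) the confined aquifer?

A = 19000 hectares = 1.9 × 10^8 m²
ΔV = 3.3 million m³ = 3.3 × 10^6 m³
Unconfined: Δh_u = ΔV/(Sy·A) = 3.3 × 10^6/(0.18 × 1.9 × 10^8) = 0.09649 m
Confined: Δh_c = ΔV/(S·A) = 3.3 × 10^6/(3 × 10^-4 × 1.9 × 10^8) = 57.89 m

Δh_u ≈ 0.0965 m; Δh_c ≈ 57.9 m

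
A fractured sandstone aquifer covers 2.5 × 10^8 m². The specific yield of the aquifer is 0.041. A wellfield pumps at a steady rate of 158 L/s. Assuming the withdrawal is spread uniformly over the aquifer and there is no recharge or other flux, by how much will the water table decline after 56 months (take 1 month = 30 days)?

Δh ≈ 2.24 m

Q = 158 L/s = 13650 m³/d
t = 56 months = 1680 d
ΔV = Q × t = 13650 m³/d × 1680 d = 2.293 × 10^7 m³
Δh = ΔV / (Sy × A) = 2.293 × 10^7 / (0.041 × 2.5 × 10^8) = 2.237 m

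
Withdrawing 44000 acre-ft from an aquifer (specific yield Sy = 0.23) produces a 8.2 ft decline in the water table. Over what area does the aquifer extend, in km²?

A ≈ 94.4 km²

Δh = 8.2 ft = 2.499 m
ΔV = 44000 acre-ft = 5.427 × 10^7 m³
A = ΔV / (Sy × Δh) = 5.427 × 10^7 / (0.23 × 2.499) = 9.441 × 10^7 m²
A = 9.441 × 10^7 m² = 94.41 km²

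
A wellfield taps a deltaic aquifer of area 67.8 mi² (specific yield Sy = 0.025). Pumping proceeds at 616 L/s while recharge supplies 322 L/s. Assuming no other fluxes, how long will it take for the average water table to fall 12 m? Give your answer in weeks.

t ≈ 296 weeks

A = 67.8 mi² = 1.756 × 10^8 m²
ΔV = Sy × A × Δh = 0.025 × 1.756 × 10^8 × 12 = 5.268 × 10^7 m³
Net withdrawal = 616 − 322 = 294 L/s = 25400 m³/d
t = ΔV / Q = 5.268 × 10^7 m³ / 25400 m³/d = 2074 d
t = 2074 d ≈ 296.3 weeks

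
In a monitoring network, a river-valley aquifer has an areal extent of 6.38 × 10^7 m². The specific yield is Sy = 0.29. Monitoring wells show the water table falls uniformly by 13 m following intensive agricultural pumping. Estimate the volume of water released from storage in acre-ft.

ΔV = Sy × A × Δh = 0.29 × 6.38 × 10^7 m² × 13 m = 2.405 × 10^8 m³
ΔV = 2.405 × 10^8 m³ = 1.95 × 10^5 acre-ft

ΔV ≈ 1.95 × 10^5 acre-ft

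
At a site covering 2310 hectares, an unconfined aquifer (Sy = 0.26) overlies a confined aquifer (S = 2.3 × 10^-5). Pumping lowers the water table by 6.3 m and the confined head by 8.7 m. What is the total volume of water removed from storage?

ΔV ≈ 3.78 × 10^7 m³

A = 2310 hectares = 2.31 × 10^7 m²
Unconfined: ΔV_u = Sy × A × Δh_u = 0.26 × 2.31 × 10^7 × 6.3 = 3.784 × 10^7 m³
Confined: ΔV_c = S × A × Δh_c = 2.3 × 10^-5 × 2.31 × 10^7 × 8.7 = 4622 m³
Total ΔV = 3.784 × 10^7 + 4622 = 3.784 × 10^7 m³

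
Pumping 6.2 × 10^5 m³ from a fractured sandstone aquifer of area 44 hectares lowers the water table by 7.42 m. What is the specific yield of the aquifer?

Sy ≈ 0.19

A = 44 hectares = 4.4 × 10^5 m²
Sy = ΔV / (A × Δh) = 6.2 × 10^5 m³ / (4.4 × 10^5 m² × 7.42 m) = 0.1899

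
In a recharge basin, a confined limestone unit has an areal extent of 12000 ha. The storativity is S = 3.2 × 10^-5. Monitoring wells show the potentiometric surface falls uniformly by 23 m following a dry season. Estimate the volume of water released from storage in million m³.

A = 12000 ha = 1.2 × 10^8 m²
ΔV = S × A × Δh = 3.2 × 10^-5 × 1.2 × 10^8 m² × 23 m = 88320 m³
ΔV = 88320 m³ = 0.08832 million m³

ΔV ≈ 0.0883 million m³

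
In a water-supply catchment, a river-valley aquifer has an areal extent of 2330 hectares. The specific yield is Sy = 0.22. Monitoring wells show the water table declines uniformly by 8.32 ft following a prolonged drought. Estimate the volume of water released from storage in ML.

ΔV ≈ 13000 ML

A = 2330 hectares = 2.33 × 10^7 m²
Δh = 8.32 ft = 2.536 m
ΔV = Sy × A × Δh = 0.22 × 2.33 × 10^7 m² × 2.536 m = 1.3 × 10^7 m³
ΔV = 1.3 × 10^7 m³ = 13000 ML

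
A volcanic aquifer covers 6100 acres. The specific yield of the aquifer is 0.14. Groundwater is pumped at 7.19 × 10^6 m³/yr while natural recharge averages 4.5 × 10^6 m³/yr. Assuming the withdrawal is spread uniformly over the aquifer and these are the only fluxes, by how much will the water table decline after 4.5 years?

A = 6100 acres = 2.469 × 10^7 m²
Net abstraction = 7.19 × 10^6 − 4.5 × 10^6 = 2.69 × 10^6 m³/yr
Q_net = 2.69 × 10^6 m³/yr = 7370 m³/d
t = 4.5 years = 1642 d
ΔV = Q × t = 7370 m³/d × 1642 d = 1.211 × 10^7 m³
Δh = ΔV / (Sy × A) = 1.211 × 10^7 / (0.14 × 2.469 × 10^7) = 3.503 m

Δh ≈ 3.5 m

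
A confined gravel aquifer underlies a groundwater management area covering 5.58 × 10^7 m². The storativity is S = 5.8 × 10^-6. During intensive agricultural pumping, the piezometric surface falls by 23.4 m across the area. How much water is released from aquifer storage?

ΔV ≈ 7570 m³

ΔV = S × A × Δh = 5.8 × 10^-6 × 5.58 × 10^7 m² × 23.4 m = 7573 m³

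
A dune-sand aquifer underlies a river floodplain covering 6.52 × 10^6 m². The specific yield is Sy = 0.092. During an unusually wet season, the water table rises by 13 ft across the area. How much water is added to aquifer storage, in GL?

ΔV ≈ 2.38 GL

Δh = 13 ft = 3.962 m
ΔV = Sy × A × Δh = 0.092 × 6.52 × 10^6 m² × 3.962 m = 2.377 × 10^6 m³
ΔV = 2.377 × 10^6 m³ = 2.377 GL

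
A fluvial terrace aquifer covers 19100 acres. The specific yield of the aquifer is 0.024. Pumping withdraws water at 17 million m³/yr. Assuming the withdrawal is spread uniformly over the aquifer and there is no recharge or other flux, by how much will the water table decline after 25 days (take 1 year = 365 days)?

Δh ≈ 0.628 m

A = 19100 acres = 7.729 × 10^7 m²
Q = 17 million m³/yr = 46580 m³/d
ΔV = Q × t = 46580 m³/d × 25 d = 1.164 × 10^6 m³
Δh = ΔV / (Sy × A) = 1.164 × 10^6 / (0.024 × 7.729 × 10^7) = 0.6277 m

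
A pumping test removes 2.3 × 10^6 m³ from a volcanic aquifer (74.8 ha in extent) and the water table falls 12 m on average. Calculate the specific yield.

A = 74.8 ha = 7.48 × 10^5 m²
Sy = ΔV / (A × Δh) = 2.3 × 10^6 m³ / (7.48 × 10^5 m² × 12 m) = 0.2562

Sy ≈ 0.26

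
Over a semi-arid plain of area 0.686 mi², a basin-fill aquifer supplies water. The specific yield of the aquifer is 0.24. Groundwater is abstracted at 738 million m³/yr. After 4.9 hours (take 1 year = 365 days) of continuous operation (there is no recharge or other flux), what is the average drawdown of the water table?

A = 0.686 mi² = 1.777 × 10^6 m²
Q = 738 million m³/yr = 2.022 × 10^6 m³/d
t = 4.9 hours = 0.2042 d
ΔV = Q × t = 2.022 × 10^6 m³/d × 0.2042 d = 4.128 × 10^5 m³
Δh = ΔV / (Sy × A) = 4.128 × 10^5 / (0.24 × 1.777 × 10^6) = 0.9681 m

Δh ≈ 0.968 m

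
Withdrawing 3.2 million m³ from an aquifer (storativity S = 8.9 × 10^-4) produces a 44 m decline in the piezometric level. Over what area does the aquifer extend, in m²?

A ≈ 8.17 × 10^7 m²

ΔV = 3.2 million m³ = 3.2 × 10^6 m³
A = ΔV / (S × Δh) = 3.2 × 10^6 / (8.9 × 10^-4 × 44) = 8.172 × 10^7 m²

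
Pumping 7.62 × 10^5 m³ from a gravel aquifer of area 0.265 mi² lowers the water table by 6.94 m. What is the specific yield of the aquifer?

Sy ≈ 0.16

A = 0.265 mi² = 6.863 × 10^5 m²
Sy = ΔV / (A × Δh) = 7.62 × 10^5 m³ / (6.863 × 10^5 m² × 6.94 m) = 0.16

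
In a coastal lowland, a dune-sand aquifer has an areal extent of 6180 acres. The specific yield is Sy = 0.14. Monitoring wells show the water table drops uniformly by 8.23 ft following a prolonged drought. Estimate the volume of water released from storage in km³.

ΔV ≈ 0.00878 km³

A = 6180 acres = 2.501 × 10^7 m²
Δh = 8.23 ft = 2.509 m
ΔV = Sy × A × Δh = 0.14 × 2.501 × 10^7 m² × 2.509 m = 8.783 × 10^6 m³
ΔV = 8.783 × 10^6 m³ = 0.008783 km³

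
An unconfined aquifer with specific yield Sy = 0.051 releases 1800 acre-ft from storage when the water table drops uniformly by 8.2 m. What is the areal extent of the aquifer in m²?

A ≈ 5.31 × 10^6 m²

ΔV = 1800 acre-ft = 2.22 × 10^6 m³
A = ΔV / (Sy × Δh) = 2.22 × 10^6 / (0.051 × 8.2) = 5.309 × 10^6 m²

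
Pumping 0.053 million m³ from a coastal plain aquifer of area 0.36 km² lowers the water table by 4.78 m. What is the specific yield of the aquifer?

A = 0.36 km² = 3.6 × 10^5 m²
ΔV = 0.053 million m³ = 53000 m³
Sy = ΔV / (A × Δh) = 53000 m³ / (3.6 × 10^5 m² × 4.78 m) = 0.0308

Sy ≈ 0.031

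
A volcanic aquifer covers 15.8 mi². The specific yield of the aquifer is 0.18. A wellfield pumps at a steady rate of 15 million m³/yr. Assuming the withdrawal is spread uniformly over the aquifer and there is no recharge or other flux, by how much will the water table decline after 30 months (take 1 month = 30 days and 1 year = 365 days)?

A = 15.8 mi² = 4.092 × 10^7 m²
Q = 15 million m³/yr = 41100 m³/d
t = 30 months = 900 d
ΔV = Q × t = 41100 m³/d × 900 d = 3.699 × 10^7 m³
Δh = ΔV / (Sy × A) = 3.699 × 10^7 / (0.18 × 4.092 × 10^7) = 5.021 m

Δh ≈ 5.02 m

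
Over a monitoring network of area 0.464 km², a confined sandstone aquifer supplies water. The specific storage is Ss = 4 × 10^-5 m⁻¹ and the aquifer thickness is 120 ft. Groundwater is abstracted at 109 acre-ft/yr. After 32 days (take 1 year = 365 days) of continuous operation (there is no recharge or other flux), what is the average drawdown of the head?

b = 120 ft = 36.58 m
S = Ss × b = 4 × 10^-5 m⁻¹ × 36.58 m = 1.463 × 10^-3
A = 0.464 km² = 4.64 × 10^5 m²
Q = 109 acre-ft/yr = 368.4 m³/d
ΔV = Q × t = 368.4 m³/d × 32 d = 11790 m³
Δh = ΔV / (S × A) = 11790 / (0.001463 × 4.64 × 10^5) = 17.36 m

Δh ≈ 17.4 m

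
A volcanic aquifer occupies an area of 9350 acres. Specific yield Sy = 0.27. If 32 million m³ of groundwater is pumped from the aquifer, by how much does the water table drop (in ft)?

A = 9350 acres = 3.784 × 10^7 m²
ΔV = 32 million m³ = 3.2 × 10^7 m³
Δh = ΔV / (Sy × A) = 3.2 × 10^7 m³ / (0.27 × 3.784 × 10^7 m²) = 3.132 m
Δh = 3.132 m = 10.28 ft

Δh ≈ 10.3 ft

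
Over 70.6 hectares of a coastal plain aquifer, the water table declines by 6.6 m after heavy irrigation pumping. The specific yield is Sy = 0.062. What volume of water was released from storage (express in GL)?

ΔV ≈ 0.289 GL

A = 70.6 hectares = 7.06 × 10^5 m²
ΔV = Sy × A × Δh = 0.062 × 7.06 × 10^5 m² × 6.6 m = 2.889 × 10^5 m³
ΔV = 2.889 × 10^5 m³ = 0.2889 GL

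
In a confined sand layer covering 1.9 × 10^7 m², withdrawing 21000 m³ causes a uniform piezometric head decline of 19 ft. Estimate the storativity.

Δh = 19 ft = 5.791 m
S = ΔV / (A × Δh) = 21000 m³ / (1.9 × 10^7 m² × 5.791 m) = 1.909 × 10^-4

S ≈ 1.9 × 10^-4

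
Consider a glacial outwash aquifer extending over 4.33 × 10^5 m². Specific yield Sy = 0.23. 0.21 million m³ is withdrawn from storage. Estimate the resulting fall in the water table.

ΔV = 0.21 million m³ = 2.1 × 10^5 m³
Δh = ΔV / (Sy × A) = 2.1 × 10^5 m³ / (0.23 × 4.33 × 10^5 m²) = 2.109 m

Δh ≈ 2.11 m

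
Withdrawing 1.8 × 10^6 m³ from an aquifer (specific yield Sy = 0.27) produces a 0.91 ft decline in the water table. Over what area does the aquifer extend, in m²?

A ≈ 2.4 × 10^7 m²

Δh = 0.91 ft = 0.2774 m
A = ΔV / (Sy × Δh) = 1.8 × 10^6 / (0.27 × 0.2774) = 2.404 × 10^7 m²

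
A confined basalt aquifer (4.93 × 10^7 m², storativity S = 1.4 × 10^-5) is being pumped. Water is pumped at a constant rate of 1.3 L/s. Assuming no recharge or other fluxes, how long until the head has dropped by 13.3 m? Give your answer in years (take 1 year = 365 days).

t ≈ 0.224 years

ΔV = S × A × Δh = 1.4 × 10^-5 × 4.93 × 10^7 × 13.3 = 9180 m³
Q = 1.3 L/s = 112.3 m³/d
t = ΔV / Q = 9180 m³ / 112.3 m³/d = 81.73 d
t = 81.73 d ≈ 0.2239 years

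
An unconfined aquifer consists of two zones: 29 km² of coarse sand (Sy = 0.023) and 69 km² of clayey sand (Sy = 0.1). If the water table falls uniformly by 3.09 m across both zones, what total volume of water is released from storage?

A₁ = 29 km² = 2.9 × 10^7 m²; A₂ = 69 km² = 6.9 × 10^7 m²
ΔV₁ = 0.023 × 2.9 × 10^7 × 3.09 = 2.061 × 10^6 m³
ΔV₂ = 0.1 × 6.9 × 10^7 × 3.09 = 2.132 × 10^7 m³
ΔV = ΔV₁ + ΔV₂ = 2.338 × 10^7 m³

ΔV ≈ 2.34 × 10^7 m³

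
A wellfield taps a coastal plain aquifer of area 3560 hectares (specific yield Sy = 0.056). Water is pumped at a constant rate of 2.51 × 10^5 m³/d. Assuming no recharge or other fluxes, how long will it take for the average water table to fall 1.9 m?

A = 3560 hectares = 3.56 × 10^7 m²
ΔV = Sy × A × Δh = 0.056 × 3.56 × 10^7 × 1.9 = 3.788 × 10^6 m³
t = ΔV / Q = 3.788 × 10^6 m³ / 2.51 × 10^5 m³/d = 15.09 d

t ≈ 15.1 days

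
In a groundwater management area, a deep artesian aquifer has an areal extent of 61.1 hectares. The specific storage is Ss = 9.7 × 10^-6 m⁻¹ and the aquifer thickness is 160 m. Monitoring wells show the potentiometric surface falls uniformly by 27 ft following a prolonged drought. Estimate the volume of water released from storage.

ΔV ≈ 7800 m³

S = Ss × b = 9.7 × 10^-6 m⁻¹ × 160 m = 1.552 × 10^-3
A = 61.1 hectares = 6.11 × 10^5 m²
Δh = 27 ft = 8.23 m
ΔV = S × A × Δh = 0.001552 × 6.11 × 10^5 m² × 8.23 m = 7804 m³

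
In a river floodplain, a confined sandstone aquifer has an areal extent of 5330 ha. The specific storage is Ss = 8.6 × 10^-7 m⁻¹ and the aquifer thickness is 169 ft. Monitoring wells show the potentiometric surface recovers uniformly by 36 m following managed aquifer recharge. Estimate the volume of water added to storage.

b = 169 ft = 51.51 m
S = Ss × b = 8.6 × 10^-7 m⁻¹ × 51.51 m = 4.43 × 10^-5
A = 5330 ha = 5.33 × 10^7 m²
ΔV = S × A × Δh = 4.43 × 10^-5 × 5.33 × 10^7 m² × 36 m = 85000 m³

ΔV ≈ 85000 m³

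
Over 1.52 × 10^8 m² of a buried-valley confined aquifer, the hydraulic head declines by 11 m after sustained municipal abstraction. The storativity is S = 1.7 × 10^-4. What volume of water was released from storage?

ΔV ≈ 2.84 × 10^5 m³

ΔV = S × A × Δh = 1.7 × 10^-4 × 1.52 × 10^8 m² × 11 m = 2.842 × 10^5 m³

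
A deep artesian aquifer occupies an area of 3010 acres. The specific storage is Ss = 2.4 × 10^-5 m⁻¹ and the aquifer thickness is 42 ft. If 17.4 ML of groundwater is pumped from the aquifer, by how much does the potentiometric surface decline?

b = 42 ft = 12.8 m
S = Ss × b = 2.4 × 10^-5 m⁻¹ × 12.8 m = 3.072 × 10^-4
A = 3010 acres = 1.218 × 10^7 m²
ΔV = 17.4 ML = 17400 m³
Δh = ΔV / (S × A) = 17400 m³ / (3.072 × 10^-4 × 1.218 × 10^7 m²) = 4.649 m

Δh ≈ 4.65 m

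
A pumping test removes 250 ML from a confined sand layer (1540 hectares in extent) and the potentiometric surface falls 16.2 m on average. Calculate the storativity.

S ≈ 1 × 10^-3

A = 1540 hectares = 1.54 × 10^7 m²
ΔV = 250 ML = 2.5 × 10^5 m³
S = ΔV / (A × Δh) = 2.5 × 10^5 m³ / (1.54 × 10^7 m² × 16.2 m) = 0.001002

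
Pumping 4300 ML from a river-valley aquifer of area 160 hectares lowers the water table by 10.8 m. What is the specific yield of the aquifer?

Sy ≈ 0.25

A = 160 hectares = 1.6 × 10^6 m²
ΔV = 4300 ML = 4.3 × 10^6 m³
Sy = ΔV / (A × Δh) = 4.3 × 10^6 m³ / (1.6 × 10^6 m² × 10.8 m) = 0.2488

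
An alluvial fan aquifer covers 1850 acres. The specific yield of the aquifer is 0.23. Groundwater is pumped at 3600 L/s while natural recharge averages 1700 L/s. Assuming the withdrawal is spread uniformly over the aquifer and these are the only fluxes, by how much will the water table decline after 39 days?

A = 1850 acres = 7.487 × 10^6 m²
Net abstraction = 3600 − 1700 = 1900 L/s
Q_net = 1900 L/s = 1.642 × 10^5 m³/d
ΔV = Q × t = 1.642 × 10^5 m³/d × 39 d = 6.402 × 10^6 m³
Δh = ΔV / (Sy × A) = 6.402 × 10^6 / (0.23 × 7.487 × 10^6) = 3.718 m

Δh ≈ 3.72 m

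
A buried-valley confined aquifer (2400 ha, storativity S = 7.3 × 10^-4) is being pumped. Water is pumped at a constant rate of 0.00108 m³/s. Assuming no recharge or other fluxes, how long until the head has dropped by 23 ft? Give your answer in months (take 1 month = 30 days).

A = 2400 ha = 2.4 × 10^7 m²
Δh = 23 ft = 7.01 m
ΔV = S × A × Δh = 7.3 × 10^-4 × 2.4 × 10^7 × 7.01 = 1.228 × 10^5 m³
Q = 0.00108 m³/s = 93.31 m³/d
t = ΔV / Q = 1.228 × 10^5 m³ / 93.31 m³/d = 1316 d
t = 1316 d ≈ 43.88 months

t ≈ 43.9 months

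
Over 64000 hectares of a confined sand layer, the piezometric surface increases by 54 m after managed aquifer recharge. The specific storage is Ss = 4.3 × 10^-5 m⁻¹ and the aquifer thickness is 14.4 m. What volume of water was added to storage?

ΔV ≈ 2.14 × 10^7 m³

S = Ss × b = 4.3 × 10^-5 m⁻¹ × 14.4 m = 6.192 × 10^-4
A = 64000 hectares = 6.4 × 10^8 m²
ΔV = S × A × Δh = 6.192 × 10^-4 × 6.4 × 10^8 m² × 54 m = 2.14 × 10^7 m³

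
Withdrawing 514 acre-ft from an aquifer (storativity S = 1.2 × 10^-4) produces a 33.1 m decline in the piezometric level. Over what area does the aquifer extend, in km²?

ΔV = 514 acre-ft = 6.34 × 10^5 m³
A = ΔV / (S × Δh) = 6.34 × 10^5 / (1.2 × 10^-4 × 33.1) = 1.596 × 10^8 m²
A = 1.596 × 10^8 m² = 159.6 km²

A ≈ 160 km²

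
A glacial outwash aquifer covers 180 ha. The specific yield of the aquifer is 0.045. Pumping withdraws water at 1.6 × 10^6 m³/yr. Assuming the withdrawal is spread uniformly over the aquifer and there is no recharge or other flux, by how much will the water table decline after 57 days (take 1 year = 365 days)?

A = 180 ha = 1.8 × 10^6 m²
Q = 1.6 × 10^6 m³/yr = 4384 m³/d
ΔV = Q × t = 4384 m³/d × 57 d = 2.499 × 10^5 m³
Δh = ΔV / (Sy × A) = 2.499 × 10^5 / (0.045 × 1.8 × 10^6) = 3.085 m

Δh ≈ 3.08 m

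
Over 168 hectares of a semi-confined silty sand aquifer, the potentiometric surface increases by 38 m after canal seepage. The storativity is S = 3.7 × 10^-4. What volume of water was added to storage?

A = 168 hectares = 1.68 × 10^6 m²
ΔV = S × A × Δh = 3.7 × 10^-4 × 1.68 × 10^6 m² × 38 m = 23620 m³

ΔV ≈ 23600 m³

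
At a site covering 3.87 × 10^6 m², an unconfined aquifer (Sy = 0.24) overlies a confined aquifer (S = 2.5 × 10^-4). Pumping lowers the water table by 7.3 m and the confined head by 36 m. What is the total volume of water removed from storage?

Unconfined: ΔV_u = Sy × A × Δh_u = 0.24 × 3.87 × 10^6 × 7.3 = 6.78 × 10^6 m³
Confined: ΔV_c = S × A × Δh_c = 2.5 × 10^-4 × 3.87 × 10^6 × 36 = 34830 m³
Total ΔV = 6.78 × 10^6 + 34830 = 6.815 × 10^6 m³

ΔV ≈ 6.82 × 10^6 m³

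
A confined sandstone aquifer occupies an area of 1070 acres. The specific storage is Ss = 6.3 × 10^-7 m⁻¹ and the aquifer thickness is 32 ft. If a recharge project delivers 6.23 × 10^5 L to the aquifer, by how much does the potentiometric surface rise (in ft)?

Δh ≈ 76.8 ft

b = 32 ft = 9.754 m
S = Ss × b = 6.3 × 10^-7 m⁻¹ × 9.754 m = 6.145 × 10^-6
A = 1070 acres = 4.33 × 10^6 m²
ΔV = 6.23 × 10^5 L = 623 m³
Δh = ΔV / (S × A) = 623 m³ / (6.145 × 10^-6 × 4.33 × 10^6 m²) = 23.41 m
Δh = 23.41 m = 76.82 ft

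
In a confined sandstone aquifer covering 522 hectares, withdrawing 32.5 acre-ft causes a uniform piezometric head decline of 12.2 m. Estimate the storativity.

A = 522 hectares = 5.22 × 10^6 m²
ΔV = 32.5 acre-ft = 40090 m³
S = ΔV / (A × Δh) = 40090 m³ / (5.22 × 10^6 m² × 12.2 m) = 6.295 × 10^-4

S ≈ 6.3 × 10^-4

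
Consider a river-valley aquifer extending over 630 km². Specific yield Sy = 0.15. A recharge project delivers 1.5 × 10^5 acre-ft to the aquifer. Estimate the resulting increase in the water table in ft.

A = 630 km² = 6.3 × 10^8 m²
ΔV = 1.5 × 10^5 acre-ft = 1.85 × 10^8 m³
Δh = ΔV / (Sy × A) = 1.85 × 10^8 m³ / (0.15 × 6.3 × 10^8 m²) = 1.958 m
Δh = 1.958 m = 6.424 ft

Δh ≈ 6.42 ft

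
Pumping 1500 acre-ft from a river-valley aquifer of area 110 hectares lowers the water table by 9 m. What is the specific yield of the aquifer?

A = 110 hectares = 1.1 × 10^6 m²
ΔV = 1500 acre-ft = 1.85 × 10^6 m³
Sy = ΔV / (A × Δh) = 1.85 × 10^6 m³ / (1.1 × 10^6 m² × 9 m) = 0.1869

Sy ≈ 0.19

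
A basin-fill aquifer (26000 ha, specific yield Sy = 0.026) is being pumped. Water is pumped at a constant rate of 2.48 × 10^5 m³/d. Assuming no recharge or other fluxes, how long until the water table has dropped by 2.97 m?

A = 26000 ha = 2.6 × 10^8 m²
ΔV = Sy × A × Δh = 0.026 × 2.6 × 10^8 × 2.97 = 2.008 × 10^7 m³
t = ΔV / Q = 2.008 × 10^7 m³ / 2.48 × 10^5 m³/d = 80.96 d

t ≈ 81 days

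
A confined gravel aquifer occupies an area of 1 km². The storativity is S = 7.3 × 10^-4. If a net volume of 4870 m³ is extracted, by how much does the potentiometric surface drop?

Δh ≈ 6.67 m

A = 1 km² = 1 × 10^6 m²
Δh = ΔV / (S × A) = 4870 m³ / (7.3 × 10^-4 × 1 × 10^6 m²) = 6.671 m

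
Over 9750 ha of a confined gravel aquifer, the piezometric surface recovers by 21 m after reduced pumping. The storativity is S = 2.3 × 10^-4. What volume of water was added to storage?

ΔV ≈ 4.71 × 10^5 m³

A = 9750 ha = 9.75 × 10^7 m²
ΔV = S × A × Δh = 2.3 × 10^-4 × 9.75 × 10^7 m² × 21 m = 4.709 × 10^5 m³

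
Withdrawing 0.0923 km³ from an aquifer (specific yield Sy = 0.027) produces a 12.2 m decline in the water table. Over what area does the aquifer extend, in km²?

A ≈ 280 km²

ΔV = 0.0923 km³ = 9.23 × 10^7 m³
A = ΔV / (Sy × Δh) = 9.23 × 10^7 / (0.027 × 12.2) = 2.802 × 10^8 m²
A = 2.802 × 10^8 m² = 280.2 km²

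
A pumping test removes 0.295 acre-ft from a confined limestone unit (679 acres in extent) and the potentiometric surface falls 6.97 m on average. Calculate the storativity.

S ≈ 1.9 × 10^-5

A = 679 acres = 2.748 × 10^6 m²
ΔV = 0.295 acre-ft = 363.9 m³
S = ΔV / (A × Δh) = 363.9 m³ / (2.748 × 10^6 m² × 6.97 m) = 1.9 × 10^-5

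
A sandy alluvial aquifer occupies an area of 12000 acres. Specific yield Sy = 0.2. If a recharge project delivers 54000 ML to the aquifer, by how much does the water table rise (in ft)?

A = 12000 acres = 4.856 × 10^7 m²
ΔV = 54000 ML = 5.4 × 10^7 m³
Δh = ΔV / (Sy × A) = 5.4 × 10^7 m³ / (0.2 × 4.856 × 10^7 m²) = 5.56 m
Δh = 5.56 m = 18.24 ft

Δh ≈ 18.2 ft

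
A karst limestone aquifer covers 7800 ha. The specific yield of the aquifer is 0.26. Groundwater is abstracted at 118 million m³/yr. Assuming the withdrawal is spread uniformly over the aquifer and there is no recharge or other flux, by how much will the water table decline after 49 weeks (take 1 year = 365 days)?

Δh ≈ 5.47 m

A = 7800 ha = 7.8 × 10^7 m²
Q = 118 million m³/yr = 3.233 × 10^5 m³/d
t = 49 weeks = 343 d
ΔV = Q × t = 3.233 × 10^5 m³/d × 343 d = 1.109 × 10^8 m³
Δh = ΔV / (Sy × A) = 1.109 × 10^8 / (0.26 × 7.8 × 10^7) = 5.468 m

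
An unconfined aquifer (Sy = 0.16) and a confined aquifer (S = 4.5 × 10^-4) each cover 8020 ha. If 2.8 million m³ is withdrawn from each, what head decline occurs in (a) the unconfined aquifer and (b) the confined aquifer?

A = 8020 ha = 8.02 × 10^7 m²
ΔV = 2.8 million m³ = 2.8 × 10^6 m³
Unconfined: Δh_u = ΔV/(Sy·A) = 2.8 × 10^6/(0.16 × 8.02 × 10^7) = 0.2182 m
Confined: Δh_c = ΔV/(S·A) = 2.8 × 10^6/(4.5 × 10^-4 × 8.02 × 10^7) = 77.58 m

Δh_u ≈ 0.218 m; Δh_c ≈ 77.6 m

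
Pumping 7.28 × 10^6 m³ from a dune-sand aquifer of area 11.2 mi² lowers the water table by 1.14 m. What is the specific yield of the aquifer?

A = 11.2 mi² = 2.901 × 10^7 m²
Sy = ΔV / (A × Δh) = 7.28 × 10^6 m³ / (2.901 × 10^7 m² × 1.14 m) = 0.2201

Sy ≈ 0.22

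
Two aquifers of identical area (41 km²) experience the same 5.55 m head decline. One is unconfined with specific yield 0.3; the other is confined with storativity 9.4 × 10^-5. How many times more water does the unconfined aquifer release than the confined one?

ΔV_u / ΔV_c ≈ 3190

A = 41 km² = 4.1 × 10^7 m²
Unconfined: ΔV_u = Sy × A × Δh = 0.3 × 4.1 × 10^7 × 5.55 = 6.827 × 10^7 m³
Confined: ΔV_c = S × A × Δh = 9.4 × 10^-5 × 4.1 × 10^7 × 5.55 = 21390 m³
Ratio = ΔV_u / ΔV_c = Sy / S = 0.3 / 9.4 × 10^-5 = 3191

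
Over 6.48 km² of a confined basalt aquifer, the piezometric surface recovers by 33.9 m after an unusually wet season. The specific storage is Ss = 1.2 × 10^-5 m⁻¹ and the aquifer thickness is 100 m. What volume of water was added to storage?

S = Ss × b = 1.2 × 10^-5 m⁻¹ × 100 m = 1.2 × 10^-3
A = 6.48 km² = 6.48 × 10^6 m²
ΔV = S × A × Δh = 0.0012 × 6.48 × 10^6 m² × 33.9 m = 2.636 × 10^5 m³

ΔV ≈ 2.64 × 10^5 m³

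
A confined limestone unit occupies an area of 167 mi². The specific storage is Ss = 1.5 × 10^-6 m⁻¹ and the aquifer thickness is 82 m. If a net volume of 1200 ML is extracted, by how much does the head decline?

Δh ≈ 22.6 m

S = Ss × b = 1.5 × 10^-6 m⁻¹ × 82 m = 1.23 × 10^-4
A = 167 mi² = 4.325 × 10^8 m²
ΔV = 1200 ML = 1.2 × 10^6 m³
Δh = ΔV / (S × A) = 1.2 × 10^6 m³ / (1.23 × 10^-4 × 4.325 × 10^8 m²) = 22.56 m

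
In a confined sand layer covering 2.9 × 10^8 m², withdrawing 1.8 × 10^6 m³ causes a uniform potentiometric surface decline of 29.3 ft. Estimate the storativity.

S ≈ 7 × 10^-4

Δh = 29.3 ft = 8.931 m
S = ΔV / (A × Δh) = 1.8 × 10^6 m³ / (2.9 × 10^8 m² × 8.931 m) = 6.95 × 10^-4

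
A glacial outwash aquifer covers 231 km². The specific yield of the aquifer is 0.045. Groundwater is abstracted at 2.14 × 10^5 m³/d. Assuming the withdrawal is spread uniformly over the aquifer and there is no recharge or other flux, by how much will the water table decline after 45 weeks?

Δh ≈ 6.48 m

A = 231 km² = 2.31 × 10^8 m²
t = 45 weeks = 315 d
ΔV = Q × t = 2.14 × 10^5 m³/d × 315 d = 6.741 × 10^7 m³
Δh = ΔV / (Sy × A) = 6.741 × 10^7 / (0.045 × 2.31 × 10^8) = 6.485 m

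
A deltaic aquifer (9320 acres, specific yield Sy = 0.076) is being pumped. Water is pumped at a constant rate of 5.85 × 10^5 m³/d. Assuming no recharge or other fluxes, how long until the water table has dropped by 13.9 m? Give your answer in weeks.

A = 9320 acres = 3.772 × 10^7 m²
ΔV = Sy × A × Δh = 0.076 × 3.772 × 10^7 × 13.9 = 3.984 × 10^7 m³
t = ΔV / Q = 3.984 × 10^7 m³ / 5.85 × 10^5 m³/d = 68.11 d
t = 68.11 d ≈ 9.73 weeks

t ≈ 9.73 weeks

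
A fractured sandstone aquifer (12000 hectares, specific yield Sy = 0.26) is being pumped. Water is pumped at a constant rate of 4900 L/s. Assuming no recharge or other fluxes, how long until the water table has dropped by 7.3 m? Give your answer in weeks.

A = 12000 hectares = 1.2 × 10^8 m²
ΔV = Sy × A × Δh = 0.26 × 1.2 × 10^8 × 7.3 = 2.278 × 10^8 m³
Q = 4900 L/s = 4.234 × 10^5 m³/d
t = ΔV / Q = 2.278 × 10^8 m³ / 4.234 × 10^5 m³/d = 538 d
t = 538 d ≈ 76.85 weeks

t ≈ 76.9 weeks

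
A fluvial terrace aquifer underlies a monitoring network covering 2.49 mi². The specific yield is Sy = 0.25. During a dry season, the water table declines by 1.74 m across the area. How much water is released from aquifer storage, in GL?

ΔV ≈ 2.81 GL

A = 2.49 mi² = 6.449 × 10^6 m²
ΔV = Sy × A × Δh = 0.25 × 6.449 × 10^6 m² × 1.74 m = 2.805 × 10^6 m³
ΔV = 2.805 × 10^6 m³ = 2.805 GL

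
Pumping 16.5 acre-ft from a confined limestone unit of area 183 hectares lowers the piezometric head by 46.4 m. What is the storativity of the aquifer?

A = 183 hectares = 1.83 × 10^6 m²
ΔV = 16.5 acre-ft = 20350 m³
S = ΔV / (A × Δh) = 20350 m³ / (1.83 × 10^6 m² × 46.4 m) = 2.397 × 10^-4

S ≈ 2.4 × 10^-4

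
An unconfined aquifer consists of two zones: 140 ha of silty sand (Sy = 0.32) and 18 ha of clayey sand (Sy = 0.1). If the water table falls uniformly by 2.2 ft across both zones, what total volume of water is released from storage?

A₁ = 140 ha = 1.4 × 10^6 m²; A₂ = 18 ha = 1.8 × 10^5 m²
Δh = 2.2 ft = 0.6706 m
ΔV₁ = 0.32 × 1.4 × 10^6 × 0.6706 = 3.004 × 10^5 m³
ΔV₂ = 0.1 × 1.8 × 10^5 × 0.6706 = 12070 m³
ΔV = ΔV₁ + ΔV₂ = 3.125 × 10^5 m³

ΔV ≈ 3.12 × 10^5 m³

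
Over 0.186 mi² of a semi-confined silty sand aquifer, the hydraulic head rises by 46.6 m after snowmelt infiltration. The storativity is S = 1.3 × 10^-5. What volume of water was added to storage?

ΔV ≈ 292 m³

A = 0.186 mi² = 4.817 × 10^5 m²
ΔV = S × A × Δh = 1.3 × 10^-5 × 4.817 × 10^5 m² × 46.6 m = 291.8 m³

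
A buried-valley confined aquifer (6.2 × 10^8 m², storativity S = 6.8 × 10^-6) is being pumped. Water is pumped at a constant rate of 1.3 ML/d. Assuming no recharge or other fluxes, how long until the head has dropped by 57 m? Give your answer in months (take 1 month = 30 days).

ΔV = S × A × Δh = 6.8 × 10^-6 × 6.2 × 10^8 × 57 = 2.403 × 10^5 m³
Q = 1.3 ML/d = 1300 m³/d
t = ΔV / Q = 2.403 × 10^5 m³ / 1300 m³/d = 184.9 d
t = 184.9 d ≈ 6.162 months

t ≈ 6.16 months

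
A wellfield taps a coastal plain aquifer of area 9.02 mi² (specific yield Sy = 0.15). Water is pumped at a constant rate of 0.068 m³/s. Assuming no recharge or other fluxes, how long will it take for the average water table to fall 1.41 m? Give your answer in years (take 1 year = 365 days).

A = 9.02 mi² = 2.336 × 10^7 m²
ΔV = Sy × A × Δh = 0.15 × 2.336 × 10^7 × 1.41 = 4.941 × 10^6 m³
Q = 0.068 m³/s = 5875 m³/d
t = ΔV / Q = 4.941 × 10^6 m³ / 5875 m³/d = 841 d
t = 841 d ≈ 2.304 years

t ≈ 2.3 years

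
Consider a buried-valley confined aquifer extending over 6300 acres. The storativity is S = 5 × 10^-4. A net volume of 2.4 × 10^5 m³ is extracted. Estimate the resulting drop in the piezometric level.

A = 6300 acres = 2.55 × 10^7 m²
Δh = ΔV / (S × A) = 2.4 × 10^5 m³ / (5 × 10^-4 × 2.55 × 10^7 m²) = 18.83 m

Δh ≈ 18.8 m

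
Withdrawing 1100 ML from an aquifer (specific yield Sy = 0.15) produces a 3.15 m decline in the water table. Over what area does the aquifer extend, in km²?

A ≈ 2.33 km²

ΔV = 1100 ML = 1.1 × 10^6 m³
A = ΔV / (Sy × Δh) = 1.1 × 10^6 / (0.15 × 3.15) = 2.328 × 10^6 m²
A = 2.328 × 10^6 m² = 2.328 km²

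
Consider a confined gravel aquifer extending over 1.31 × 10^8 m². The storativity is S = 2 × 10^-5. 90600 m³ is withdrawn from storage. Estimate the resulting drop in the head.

Δh ≈ 34.6 m

Δh = ΔV / (S × A) = 90600 m³ / (2 × 10^-5 × 1.31 × 10^8 m²) = 34.58 m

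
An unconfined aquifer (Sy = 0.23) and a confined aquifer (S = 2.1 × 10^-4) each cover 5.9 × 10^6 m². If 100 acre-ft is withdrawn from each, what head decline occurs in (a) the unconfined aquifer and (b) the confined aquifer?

Δh_u ≈ 0.0909 m; Δh_c ≈ 99.6 m

ΔV = 100 acre-ft = 1.233 × 10^5 m³
Unconfined: Δh_u = ΔV/(Sy·A) = 1.233 × 10^5/(0.23 × 5.9 × 10^6) = 0.0909 m
Confined: Δh_c = ΔV/(S·A) = 1.233 × 10^5/(2.1 × 10^-4 × 5.9 × 10^6) = 99.55 m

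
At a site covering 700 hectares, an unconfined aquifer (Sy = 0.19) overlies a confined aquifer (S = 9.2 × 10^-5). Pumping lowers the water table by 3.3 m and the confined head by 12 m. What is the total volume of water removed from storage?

A = 700 hectares = 7 × 10^6 m²
Unconfined: ΔV_u = Sy × A × Δh_u = 0.19 × 7 × 10^6 × 3.3 = 4.389 × 10^6 m³
Confined: ΔV_c = S × A × Δh_c = 9.2 × 10^-5 × 7 × 10^6 × 12 = 7728 m³
Total ΔV = 4.389 × 10^6 + 7728 = 4.397 × 10^6 m³

ΔV ≈ 4.4 × 10^6 m³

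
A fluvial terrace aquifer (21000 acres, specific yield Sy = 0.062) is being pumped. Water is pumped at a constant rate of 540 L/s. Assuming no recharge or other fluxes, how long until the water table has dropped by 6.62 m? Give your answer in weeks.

t ≈ 107 weeks

A = 21000 acres = 8.498 × 10^7 m²
ΔV = Sy × A × Δh = 0.062 × 8.498 × 10^7 × 6.62 = 3.488 × 10^7 m³
Q = 540 L/s = 46660 m³/d
t = ΔV / Q = 3.488 × 10^7 m³ / 46660 m³/d = 747.6 d
t = 747.6 d ≈ 106.8 weeks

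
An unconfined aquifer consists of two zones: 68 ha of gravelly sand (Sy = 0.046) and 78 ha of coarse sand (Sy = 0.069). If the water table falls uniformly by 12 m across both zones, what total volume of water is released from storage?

ΔV ≈ 1.02 × 10^6 m³

A₁ = 68 ha = 6.8 × 10^5 m²; A₂ = 78 ha = 7.8 × 10^5 m²
ΔV₁ = 0.046 × 6.8 × 10^5 × 12 = 3.754 × 10^5 m³
ΔV₂ = 0.069 × 7.8 × 10^5 × 12 = 6.458 × 10^5 m³
ΔV = ΔV₁ + ΔV₂ = 1.021 × 10^6 m³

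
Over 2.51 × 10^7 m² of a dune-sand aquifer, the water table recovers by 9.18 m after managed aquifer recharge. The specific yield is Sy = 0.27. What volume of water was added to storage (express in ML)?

ΔV = Sy × A × Δh = 0.27 × 2.51 × 10^7 m² × 9.18 m = 6.221 × 10^7 m³
ΔV = 6.221 × 10^7 m³ = 62210 ML

ΔV ≈ 62200 ML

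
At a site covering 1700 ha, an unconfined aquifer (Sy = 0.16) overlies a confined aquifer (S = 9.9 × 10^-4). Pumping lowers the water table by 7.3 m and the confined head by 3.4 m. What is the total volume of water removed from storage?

ΔV ≈ 1.99 × 10^7 m³

A = 1700 ha = 1.7 × 10^7 m²
Unconfined: ΔV_u = Sy × A × Δh_u = 0.16 × 1.7 × 10^7 × 7.3 = 1.986 × 10^7 m³
Confined: ΔV_c = S × A × Δh_c = 9.9 × 10^-4 × 1.7 × 10^7 × 3.4 = 57220 m³
Total ΔV = 1.986 × 10^7 + 57220 = 1.991 × 10^7 m³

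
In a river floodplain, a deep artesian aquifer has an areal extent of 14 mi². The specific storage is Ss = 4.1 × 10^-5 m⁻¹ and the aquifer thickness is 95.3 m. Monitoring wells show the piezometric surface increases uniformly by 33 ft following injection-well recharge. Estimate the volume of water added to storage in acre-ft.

ΔV ≈ 1160 acre-ft

S = Ss × b = 4.1 × 10^-5 m⁻¹ × 95.3 m = 3.907 × 10^-3
A = 14 mi² = 3.626 × 10^7 m²
Δh = 33 ft = 10.06 m
ΔV = S × A × Δh = 0.003907 × 3.626 × 10^7 m² × 10.06 m = 1.425 × 10^6 m³
ΔV = 1.425 × 10^6 m³ = 1155 acre-ft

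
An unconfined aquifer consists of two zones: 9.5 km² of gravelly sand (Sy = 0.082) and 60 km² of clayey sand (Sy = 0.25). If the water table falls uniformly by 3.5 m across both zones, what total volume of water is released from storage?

A₁ = 9.5 km² = 9.5 × 10^6 m²; A₂ = 60 km² = 6 × 10^7 m²
ΔV₁ = 0.082 × 9.5 × 10^6 × 3.5 = 2.727 × 10^6 m³
ΔV₂ = 0.25 × 6 × 10^7 × 3.5 = 5.25 × 10^7 m³
ΔV = ΔV₁ + ΔV₂ = 5.523 × 10^7 m³

ΔV ≈ 5.52 × 10^7 m³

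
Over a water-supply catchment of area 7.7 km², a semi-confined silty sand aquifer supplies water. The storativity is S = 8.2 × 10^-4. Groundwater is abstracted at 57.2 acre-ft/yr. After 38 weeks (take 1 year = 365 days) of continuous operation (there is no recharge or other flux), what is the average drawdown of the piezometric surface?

A = 7.7 km² = 7.7 × 10^6 m²
Q = 57.2 acre-ft/yr = 193.3 m³/d
t = 38 weeks = 266 d
ΔV = Q × t = 193.3 m³/d × 266 d = 51420 m³
Δh = ΔV / (S × A) = 51420 / (8.2 × 10^-4 × 7.7 × 10^6) = 8.144 m

Δh ≈ 8.14 m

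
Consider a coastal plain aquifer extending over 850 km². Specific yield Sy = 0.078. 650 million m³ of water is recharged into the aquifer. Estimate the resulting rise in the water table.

Δh ≈ 9.8 m

A = 850 km² = 8.5 × 10^8 m²
ΔV = 650 million m³ = 6.5 × 10^8 m³
Δh = ΔV / (Sy × A) = 6.5 × 10^8 m³ / (0.078 × 8.5 × 10^8 m²) = 9.804 m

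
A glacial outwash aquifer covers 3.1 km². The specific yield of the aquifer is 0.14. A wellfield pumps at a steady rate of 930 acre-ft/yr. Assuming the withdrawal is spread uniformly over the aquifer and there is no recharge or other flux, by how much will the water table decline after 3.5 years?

A = 3.1 km² = 3.1 × 10^6 m²
Q = 930 acre-ft/yr = 3143 m³/d
t = 3.5 years = 1278 d
ΔV = Q × t = 3143 m³/d × 1278 d = 4.015 × 10^6 m³
Δh = ΔV / (Sy × A) = 4.015 × 10^6 / (0.14 × 3.1 × 10^6) = 9.251 m

Δh ≈ 9.25 m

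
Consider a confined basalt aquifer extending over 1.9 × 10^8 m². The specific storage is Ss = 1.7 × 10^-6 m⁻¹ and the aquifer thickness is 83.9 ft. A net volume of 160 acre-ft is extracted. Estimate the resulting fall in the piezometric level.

Δh ≈ 23.9 m

b = 83.9 ft = 25.57 m
S = Ss × b = 1.7 × 10^-6 m⁻¹ × 25.57 m = 4.347 × 10^-5
ΔV = 160 acre-ft = 1.974 × 10^5 m³
Δh = ΔV / (S × A) = 1.974 × 10^5 m³ / (4.347 × 10^-5 × 1.9 × 10^8 m²) = 23.89 m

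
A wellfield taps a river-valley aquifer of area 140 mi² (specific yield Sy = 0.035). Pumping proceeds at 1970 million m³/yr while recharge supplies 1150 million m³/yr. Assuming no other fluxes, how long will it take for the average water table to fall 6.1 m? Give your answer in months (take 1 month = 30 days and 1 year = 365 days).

t ≈ 1.15 months

A = 140 mi² = 3.626 × 10^8 m²
ΔV = Sy × A × Δh = 0.035 × 3.626 × 10^8 × 6.1 = 7.741 × 10^7 m³
Net withdrawal = 1970 − 1150 = 820 million m³/yr = 2.247 × 10^6 m³/d
t = ΔV / Q = 7.741 × 10^7 m³ / 2.247 × 10^6 m³/d = 34.46 d
t = 34.46 d ≈ 1.149 months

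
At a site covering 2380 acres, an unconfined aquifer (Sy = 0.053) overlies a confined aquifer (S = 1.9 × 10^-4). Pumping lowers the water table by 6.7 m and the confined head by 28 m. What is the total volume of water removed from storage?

ΔV ≈ 3.47 × 10^6 m³

A = 2380 acres = 9.632 × 10^6 m²
Unconfined: ΔV_u = Sy × A × Δh_u = 0.053 × 9.632 × 10^6 × 6.7 = 3.42 × 10^6 m³
Confined: ΔV_c = S × A × Δh_c = 1.9 × 10^-4 × 9.632 × 10^6 × 28 = 51240 m³
Total ΔV = 3.42 × 10^6 + 51240 = 3.471 × 10^6 m³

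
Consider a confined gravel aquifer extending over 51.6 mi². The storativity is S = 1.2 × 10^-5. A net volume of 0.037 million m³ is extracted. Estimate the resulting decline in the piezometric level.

Δh ≈ 23.1 m

A = 51.6 mi² = 1.336 × 10^8 m²
ΔV = 0.037 million m³ = 37000 m³
Δh = ΔV / (S × A) = 37000 m³ / (1.2 × 10^-5 × 1.336 × 10^8 m²) = 23.07 m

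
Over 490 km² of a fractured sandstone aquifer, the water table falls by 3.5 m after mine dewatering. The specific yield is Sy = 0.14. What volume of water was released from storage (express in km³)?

ΔV ≈ 0.24 km³

A = 490 km² = 4.9 × 10^8 m²
ΔV = Sy × A × Δh = 0.14 × 4.9 × 10^8 m² × 3.5 m = 2.401 × 10^8 m³
ΔV = 2.401 × 10^8 m³ = 0.2401 km³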